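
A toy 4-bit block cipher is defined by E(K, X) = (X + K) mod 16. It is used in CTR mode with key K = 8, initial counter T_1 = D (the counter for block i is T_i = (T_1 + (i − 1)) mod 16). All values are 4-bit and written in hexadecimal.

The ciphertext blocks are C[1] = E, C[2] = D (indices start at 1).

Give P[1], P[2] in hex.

CTR decryption: S_i = E(K, T_i) where T_i is the counter for block i; P_i = C_i ⊕ S_i.
P[1]: T = D, S = E(K, T) = 5; E ⊕ 5 = B.
P[2]: T = E, S = E(K, T) = 6; D ⊕ 6 = B.

P[1] = B, P[2] = B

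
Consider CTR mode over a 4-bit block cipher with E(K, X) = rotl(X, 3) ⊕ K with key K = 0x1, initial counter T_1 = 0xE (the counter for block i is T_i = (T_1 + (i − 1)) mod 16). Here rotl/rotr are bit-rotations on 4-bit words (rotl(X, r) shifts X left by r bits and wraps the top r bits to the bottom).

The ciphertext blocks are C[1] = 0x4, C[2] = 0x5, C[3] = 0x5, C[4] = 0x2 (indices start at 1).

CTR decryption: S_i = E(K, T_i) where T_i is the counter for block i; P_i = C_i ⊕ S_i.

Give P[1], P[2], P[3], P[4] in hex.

P[1]: T = 0xE, S = E(K, T) = 0x6; 0x4 ⊕ 0x6 = 0x2.
P[2]: T = 0xF, S = E(K, T) = 0xE; 0x5 ⊕ 0xE = 0xB.
P[3]: T = 0x0, S = E(K, T) = 0x1; 0x5 ⊕ 0x1 = 0x4.
P[4]: T = 0x1, S = E(K, T) = 0x9; 0x2 ⊕ 0x9 = 0xB.

P[1] = 0x2, P[2] = 0xB, P[3] = 0x4, P[4] = 0xB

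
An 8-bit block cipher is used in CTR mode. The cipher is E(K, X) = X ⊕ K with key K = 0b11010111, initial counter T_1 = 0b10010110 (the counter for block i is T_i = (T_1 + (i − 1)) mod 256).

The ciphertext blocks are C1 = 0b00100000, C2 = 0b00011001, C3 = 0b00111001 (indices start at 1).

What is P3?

CTR decryption: S_i = E(K, T_i) where T_i is the counter for block i; P_i = C_i ⊕ S_i.
P3: T = 0b10011000, S = E(K, T) = 0b01001111; 0b00111001 ⊕ 0b01001111 = 0b01110110.

P3 = 0b01110110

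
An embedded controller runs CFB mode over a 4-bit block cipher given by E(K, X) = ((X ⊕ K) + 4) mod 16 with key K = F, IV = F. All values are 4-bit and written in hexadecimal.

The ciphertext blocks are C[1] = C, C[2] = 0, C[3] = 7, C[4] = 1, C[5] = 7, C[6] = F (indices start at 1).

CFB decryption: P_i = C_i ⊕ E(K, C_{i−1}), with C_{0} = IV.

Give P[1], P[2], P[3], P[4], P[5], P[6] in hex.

P[1]: E(K, F) = 4; C ⊕ 4 = 8.
P[2]: E(K, C) = 7; 0 ⊕ 7 = 7.
P[3]: E(K, 0) = 3; 7 ⊕ 3 = 4.
P[4]: E(K, 7) = C; 1 ⊕ C = D.
P[5]: E(K, 1) = 2; 7 ⊕ 2 = 5.
P[6]: E(K, 7) = C; F ⊕ C = 3.

P[1] = 8, P[2] = 7, P[3] = 4, P[4] = D, P[5] = 5, P[6] = 3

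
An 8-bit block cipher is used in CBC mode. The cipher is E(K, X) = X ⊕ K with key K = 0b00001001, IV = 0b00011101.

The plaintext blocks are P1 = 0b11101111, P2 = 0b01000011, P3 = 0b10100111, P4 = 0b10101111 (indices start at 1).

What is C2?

C2 = 0b10110001

CBC encryption: C_i = E(K, P_i ⊕ C_{i−1}), with C_{0} = IV.
C1: P1 ⊕ 0b00011101 = 0b11110010; E(K, 0b11110010) = 0b11111011.
C2: P2 ⊕ 0b11111011 = 0b10111000; E(K, 0b10111000) = 0b10110001.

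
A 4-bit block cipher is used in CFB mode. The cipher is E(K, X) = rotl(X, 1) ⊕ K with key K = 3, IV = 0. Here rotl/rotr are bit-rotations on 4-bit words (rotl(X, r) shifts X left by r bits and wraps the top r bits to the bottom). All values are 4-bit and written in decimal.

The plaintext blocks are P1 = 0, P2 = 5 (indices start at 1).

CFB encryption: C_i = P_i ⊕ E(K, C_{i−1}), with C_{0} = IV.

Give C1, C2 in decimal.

C1 = 3, C2 = 0

C1: E(K, 0) = 3; 0 ⊕ 3 = 3.
C2: E(K, 3) = 5; 5 ⊕ 5 = 0.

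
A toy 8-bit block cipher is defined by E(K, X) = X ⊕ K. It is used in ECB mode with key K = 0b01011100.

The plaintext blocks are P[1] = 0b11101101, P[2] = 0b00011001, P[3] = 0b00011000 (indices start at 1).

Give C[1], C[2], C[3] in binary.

ECB encryption: C_i = E(K, P_i).
C[1]: E(K, 0b11101101) = 0b10110001.
C[2]: E(K, 0b00011001) = 0b01000101.
C[3]: E(K, 0b00011000) = 0b01000100.

C[1] = 0b10110001, C[2] = 0b01000101, C[3] = 0b01000100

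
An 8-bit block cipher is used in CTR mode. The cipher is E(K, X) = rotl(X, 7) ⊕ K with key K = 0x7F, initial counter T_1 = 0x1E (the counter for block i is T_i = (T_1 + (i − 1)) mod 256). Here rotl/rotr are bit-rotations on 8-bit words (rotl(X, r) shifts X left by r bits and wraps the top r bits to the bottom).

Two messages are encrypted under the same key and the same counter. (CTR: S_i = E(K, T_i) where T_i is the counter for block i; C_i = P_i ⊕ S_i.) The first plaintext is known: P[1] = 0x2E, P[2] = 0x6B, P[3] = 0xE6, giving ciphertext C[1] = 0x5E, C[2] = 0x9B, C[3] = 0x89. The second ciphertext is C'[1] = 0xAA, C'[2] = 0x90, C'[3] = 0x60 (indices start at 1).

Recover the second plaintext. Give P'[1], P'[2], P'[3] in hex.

In CTR with a reused counter, both messages share the same keystream S_i, so C_i ⊕ C'_i = P_i ⊕ P'_i and thus P'_i = P_i ⊕ C_i ⊕ C'_i.
P'[1]: 0x2E ⊕ 0x5E ⊕ 0xAA = 0xDA.
P'[2]: 0x6B ⊕ 0x9B ⊕ 0x90 = 0x60.
P'[3]: 0xE6 ⊕ 0x89 ⊕ 0x60 = 0x0F.

P'[1] = 0xDA, P'[2] = 0x60, P'[3] = 0x0F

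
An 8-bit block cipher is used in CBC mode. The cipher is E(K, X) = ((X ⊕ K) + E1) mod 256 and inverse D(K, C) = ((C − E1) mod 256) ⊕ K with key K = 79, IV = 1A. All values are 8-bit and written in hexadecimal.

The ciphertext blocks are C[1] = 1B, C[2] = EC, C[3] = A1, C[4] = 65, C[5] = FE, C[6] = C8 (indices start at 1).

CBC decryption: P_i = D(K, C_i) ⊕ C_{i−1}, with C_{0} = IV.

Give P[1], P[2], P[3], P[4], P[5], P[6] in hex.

P[1] = 59, P[2] = 69, P[3] = 55, P[4] = 5C, P[5] = 01, P[6] = 60

P[1]: D(K, 1B) = 43; 43 ⊕ 1A = 59.
P[2]: D(K, EC) = 72; 72 ⊕ 1B = 69.
P[3]: D(K, A1) = B9; B9 ⊕ EC = 55.
P[4]: D(K, 65) = FD; FD ⊕ A1 = 5C.
P[5]: D(K, FE) = 64; 64 ⊕ 65 = 01.
P[6]: D(K, C8) = 9E; 9E ⊕ FE = 60.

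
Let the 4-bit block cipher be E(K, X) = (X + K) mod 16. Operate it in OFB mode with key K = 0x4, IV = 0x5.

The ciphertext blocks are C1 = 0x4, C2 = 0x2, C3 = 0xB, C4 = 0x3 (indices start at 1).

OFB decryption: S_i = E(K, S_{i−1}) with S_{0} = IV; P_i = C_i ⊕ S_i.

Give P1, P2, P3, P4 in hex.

P1 = 0xD, P2 = 0xF, P3 = 0xA, P4 = 0x6

P1: S = E(K, 0x5) = 0x9; 0x4 ⊕ 0x9 = 0xD.
P2: S = E(K, 0x9) = 0xD; 0x2 ⊕ 0xD = 0xF.
P3: S = E(K, 0xD) = 0x1; 0xB ⊕ 0x1 = 0xA.
P4: S = E(K, 0x1) = 0x5; 0x3 ⊕ 0x5 = 0x6.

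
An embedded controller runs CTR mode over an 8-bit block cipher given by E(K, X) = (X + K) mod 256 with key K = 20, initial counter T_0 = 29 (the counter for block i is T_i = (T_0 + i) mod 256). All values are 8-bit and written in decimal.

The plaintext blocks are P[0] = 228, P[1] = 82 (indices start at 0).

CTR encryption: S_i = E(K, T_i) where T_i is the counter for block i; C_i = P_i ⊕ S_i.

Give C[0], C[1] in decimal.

C[0] = 213, C[1] = 96

C[0]: T = 29, S = E(K, T) = 49; 228 ⊕ 49 = 213.
C[1]: T = 30, S = E(K, T) = 50; 82 ⊕ 50 = 96.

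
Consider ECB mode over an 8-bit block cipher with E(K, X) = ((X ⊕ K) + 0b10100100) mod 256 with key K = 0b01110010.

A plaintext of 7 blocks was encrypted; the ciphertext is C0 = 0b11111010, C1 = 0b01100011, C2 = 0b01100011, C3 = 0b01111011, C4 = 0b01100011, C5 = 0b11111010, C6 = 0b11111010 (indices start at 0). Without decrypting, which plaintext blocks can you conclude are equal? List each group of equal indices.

P0 = P5 = P6; P1 = P2 = P4

ECB encrypts each block independently with the same key, so equal ciphertext blocks imply equal plaintext blocks.
C0 = C5 = C6 = 0b11111010, so P0 = P5 = P6.
C1 = C2 = C4 = 0b01100011, so P1 = P2 = P4.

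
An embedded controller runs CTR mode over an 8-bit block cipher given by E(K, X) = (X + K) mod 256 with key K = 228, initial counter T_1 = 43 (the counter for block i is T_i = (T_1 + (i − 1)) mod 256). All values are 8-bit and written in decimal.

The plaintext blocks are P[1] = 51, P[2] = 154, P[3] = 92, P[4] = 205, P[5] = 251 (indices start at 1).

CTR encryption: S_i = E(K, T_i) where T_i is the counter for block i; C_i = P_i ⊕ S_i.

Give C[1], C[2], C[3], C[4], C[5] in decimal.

C[1]: T = 43, S = E(K, T) = 15; 51 ⊕ 15 = 60.
C[2]: T = 44, S = E(K, T) = 16; 154 ⊕ 16 = 138.
C[3]: T = 45, S = E(K, T) = 17; 92 ⊕ 17 = 77.
C[4]: T = 46, S = E(K, T) = 18; 205 ⊕ 18 = 223.
C[5]: T = 47, S = E(K, T) = 19; 251 ⊕ 19 = 232.

C[1] = 60, C[2] = 138, C[3] = 77, C[4] = 223, C[5] = 232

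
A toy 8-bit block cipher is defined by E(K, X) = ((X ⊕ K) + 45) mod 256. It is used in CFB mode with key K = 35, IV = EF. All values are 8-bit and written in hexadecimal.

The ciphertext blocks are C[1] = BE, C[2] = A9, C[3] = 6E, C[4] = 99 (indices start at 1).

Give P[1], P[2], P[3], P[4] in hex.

CFB decryption: P_i = C_i ⊕ E(K, C_{i−1}), with C_{0} = IV.
P[1]: E(K, EF) = 1F; BE ⊕ 1F = A1.
P[2]: E(K, BE) = D0; A9 ⊕ D0 = 79.
P[3]: E(K, A9) = E1; 6E ⊕ E1 = 8F.
P[4]: E(K, 6E) = A0; 99 ⊕ A0 = 39.

P[1] = A1, P[2] = 79, P[3] = 8F, P[4] = 39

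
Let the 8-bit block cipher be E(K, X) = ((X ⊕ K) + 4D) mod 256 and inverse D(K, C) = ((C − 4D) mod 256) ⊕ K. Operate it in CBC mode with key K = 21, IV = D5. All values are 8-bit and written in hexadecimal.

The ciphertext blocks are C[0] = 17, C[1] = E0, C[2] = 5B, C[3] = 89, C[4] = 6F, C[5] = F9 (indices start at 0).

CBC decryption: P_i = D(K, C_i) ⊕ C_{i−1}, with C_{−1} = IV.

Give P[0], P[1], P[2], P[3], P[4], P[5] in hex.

P[0] = 3E, P[1] = A5, P[2] = CF, P[3] = 46, P[4] = 8A, P[5] = E2

P[0]: D(K, 17) = EB; EB ⊕ D5 = 3E.
P[1]: D(K, E0) = B2; B2 ⊕ 17 = A5.
P[2]: D(K, 5B) = 2F; 2F ⊕ E0 = CF.
P[3]: D(K, 89) = 1D; 1D ⊕ 5B = 46.
P[4]: D(K, 6F) = 03; 03 ⊕ 89 = 8A.
P[5]: D(K, F9) = 8D; 8D ⊕ 6F = E2.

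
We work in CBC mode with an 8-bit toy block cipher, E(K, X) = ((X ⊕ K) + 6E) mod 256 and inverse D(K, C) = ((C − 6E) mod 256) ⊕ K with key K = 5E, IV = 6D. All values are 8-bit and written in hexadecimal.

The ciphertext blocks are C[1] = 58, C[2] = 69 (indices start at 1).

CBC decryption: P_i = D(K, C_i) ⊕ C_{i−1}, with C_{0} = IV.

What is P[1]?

P[1]: D(K, 58) = B4; B4 ⊕ 6D = D9.

P[1] = D9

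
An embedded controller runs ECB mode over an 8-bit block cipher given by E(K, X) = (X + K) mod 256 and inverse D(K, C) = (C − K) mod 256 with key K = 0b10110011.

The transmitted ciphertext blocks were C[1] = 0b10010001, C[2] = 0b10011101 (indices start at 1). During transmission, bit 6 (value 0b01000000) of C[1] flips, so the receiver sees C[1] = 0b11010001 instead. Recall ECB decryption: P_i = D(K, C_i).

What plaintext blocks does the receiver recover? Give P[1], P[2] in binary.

Only C[1] changed, to 0b11010001. In ECB, a change in C_i affects only P_i. Decrypting the received ciphertext:
P[1]: D(K, 0b11010001) = 0b00011110.
P[2]: D(K, 0b10011101) = 0b11101010.
Blocks that differ from the original plaintext: P[1].

P[1] = 0b00011110, P[2] = 0b11101010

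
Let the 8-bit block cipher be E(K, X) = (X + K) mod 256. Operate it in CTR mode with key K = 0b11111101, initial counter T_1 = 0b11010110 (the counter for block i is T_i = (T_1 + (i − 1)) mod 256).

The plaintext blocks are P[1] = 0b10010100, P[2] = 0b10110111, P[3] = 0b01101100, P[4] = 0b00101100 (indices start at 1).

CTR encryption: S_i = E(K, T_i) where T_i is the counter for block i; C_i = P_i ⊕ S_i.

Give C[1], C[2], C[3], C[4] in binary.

C[1]: T = 0b11010110, S = E(K, T) = 0b11010011; 0b10010100 ⊕ 0b11010011 = 0b01000111.
C[2]: T = 0b11010111, S = E(K, T) = 0b11010100; 0b10110111 ⊕ 0b11010100 = 0b01100011.
C[3]: T = 0b11011000, S = E(K, T) = 0b11010101; 0b01101100 ⊕ 0b11010101 = 0b10111001.
C[4]: T = 0b11011001, S = E(K, T) = 0b11010110; 0b00101100 ⊕ 0b11010110 = 0b11111010.

C[1] = 0b01000111, C[2] = 0b01100011, C[3] = 0b10111001, C[4] = 0b11111010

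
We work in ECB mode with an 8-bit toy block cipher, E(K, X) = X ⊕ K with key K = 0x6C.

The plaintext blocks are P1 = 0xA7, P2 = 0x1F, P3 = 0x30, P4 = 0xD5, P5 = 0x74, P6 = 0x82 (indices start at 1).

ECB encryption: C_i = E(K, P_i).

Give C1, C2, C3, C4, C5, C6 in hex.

C1 = 0xCB, C2 = 0x73, C3 = 0x5C, C4 = 0xB9, C5 = 0x18, C6 = 0xEE

C1: E(K, 0xA7) = 0xCB.
C2: E(K, 0x1F) = 0x73.
C3: E(K, 0x30) = 0x5C.
C4: E(K, 0xD5) = 0xB9.
C5: E(K, 0x74) = 0x18.
C6: E(K, 0x82) = 0xEE.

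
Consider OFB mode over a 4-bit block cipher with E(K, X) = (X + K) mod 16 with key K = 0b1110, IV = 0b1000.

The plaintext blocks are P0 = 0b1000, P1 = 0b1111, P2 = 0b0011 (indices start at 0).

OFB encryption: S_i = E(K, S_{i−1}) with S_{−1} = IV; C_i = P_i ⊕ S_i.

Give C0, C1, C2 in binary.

C0 = 0b1110, C1 = 0b1011, C2 = 0b0001

C0: S = E(K, 0b1000) = 0b0110; 0b1000 ⊕ 0b0110 = 0b1110.
C1: S = E(K, 0b0110) = 0b0100; 0b1111 ⊕ 0b0100 = 0b1011.
C2: S = E(K, 0b0100) = 0b0010; 0b0011 ⊕ 0b0010 = 0b0001.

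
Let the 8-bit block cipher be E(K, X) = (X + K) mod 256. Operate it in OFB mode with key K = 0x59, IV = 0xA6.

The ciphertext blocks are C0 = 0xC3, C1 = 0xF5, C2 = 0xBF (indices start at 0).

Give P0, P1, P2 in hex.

P0 = 0x3C, P1 = 0xAD, P2 = 0x0E

OFB decryption: S_i = E(K, S_{i−1}) with S_{−1} = IV; P_i = C_i ⊕ S_i.
P0: S = E(K, 0xA6) = 0xFF; 0xC3 ⊕ 0xFF = 0x3C.
P1: S = E(K, 0xFF) = 0x58; 0xF5 ⊕ 0x58 = 0xAD.
P2: S = E(K, 0x58) = 0xB1; 0xBF ⊕ 0xB1 = 0x0E.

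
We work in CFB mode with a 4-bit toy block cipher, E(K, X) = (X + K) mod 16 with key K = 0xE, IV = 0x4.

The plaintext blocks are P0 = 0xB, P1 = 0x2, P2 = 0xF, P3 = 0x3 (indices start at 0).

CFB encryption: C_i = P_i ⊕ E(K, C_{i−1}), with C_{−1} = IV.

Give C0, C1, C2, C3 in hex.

C0 = 0x9, C1 = 0x5, C2 = 0xC, C3 = 0x9

C0: E(K, 0x4) = 0x2; 0xB ⊕ 0x2 = 0x9.
C1: E(K, 0x9) = 0x7; 0x2 ⊕ 0x7 = 0x5.
C2: E(K, 0x5) = 0x3; 0xF ⊕ 0x3 = 0xC.
C3: E(K, 0xC) = 0xA; 0x3 ⊕ 0xA = 0x9.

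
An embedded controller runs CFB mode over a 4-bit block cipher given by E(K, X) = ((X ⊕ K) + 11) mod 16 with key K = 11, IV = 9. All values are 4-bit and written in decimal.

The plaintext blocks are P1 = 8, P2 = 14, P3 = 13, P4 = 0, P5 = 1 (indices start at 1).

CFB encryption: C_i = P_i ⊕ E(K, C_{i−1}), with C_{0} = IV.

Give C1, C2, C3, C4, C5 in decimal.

C1 = 5, C2 = 7, C3 = 10, C4 = 12, C5 = 3

C1: E(K, 9) = 13; 8 ⊕ 13 = 5.
C2: E(K, 5) = 9; 14 ⊕ 9 = 7.
C3: E(K, 7) = 7; 13 ⊕ 7 = 10.
C4: E(K, 10) = 12; 0 ⊕ 12 = 12.
C5: E(K, 12) = 2; 1 ⊕ 2 = 3.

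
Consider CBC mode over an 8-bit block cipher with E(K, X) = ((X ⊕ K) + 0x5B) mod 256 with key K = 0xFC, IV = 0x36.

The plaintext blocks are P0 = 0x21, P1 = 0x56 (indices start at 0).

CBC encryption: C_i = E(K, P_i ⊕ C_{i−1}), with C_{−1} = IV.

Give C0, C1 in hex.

C0 = 0x46, C1 = 0x47

C0: P0 ⊕ 0x36 = 0x17; E(K, 0x17) = 0x46.
C1: P1 ⊕ 0x46 = 0x10; E(K, 0x10) = 0x47.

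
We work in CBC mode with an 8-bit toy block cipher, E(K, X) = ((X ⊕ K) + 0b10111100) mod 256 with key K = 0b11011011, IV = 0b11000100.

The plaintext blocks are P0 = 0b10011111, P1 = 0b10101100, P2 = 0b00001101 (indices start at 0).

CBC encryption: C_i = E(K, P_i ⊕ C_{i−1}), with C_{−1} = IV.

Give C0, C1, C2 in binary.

C0 = 0b00111100, C1 = 0b00000111, C2 = 0b10001101

C0: P0 ⊕ 0b11000100 = 0b01011011; E(K, 0b01011011) = 0b00111100.
C1: P1 ⊕ 0b00111100 = 0b10010000; E(K, 0b10010000) = 0b00000111.
C2: P2 ⊕ 0b00000111 = 0b00001010; E(K, 0b00001010) = 0b10001101.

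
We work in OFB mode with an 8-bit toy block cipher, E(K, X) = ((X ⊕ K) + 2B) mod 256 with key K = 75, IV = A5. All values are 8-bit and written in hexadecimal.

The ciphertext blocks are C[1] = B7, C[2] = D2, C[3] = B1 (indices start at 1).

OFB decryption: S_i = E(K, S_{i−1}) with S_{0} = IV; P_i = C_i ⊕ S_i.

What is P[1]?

P[1]: S = E(K, A5) = FB; B7 ⊕ FB = 4C.

P[1] = 4C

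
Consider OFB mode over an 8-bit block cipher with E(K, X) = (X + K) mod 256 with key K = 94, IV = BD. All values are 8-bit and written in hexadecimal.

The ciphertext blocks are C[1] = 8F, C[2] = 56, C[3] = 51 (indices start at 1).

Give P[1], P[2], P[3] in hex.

OFB decryption: S_i = E(K, S_{i−1}) with S_{0} = IV; P_i = C_i ⊕ S_i.
P[1]: S = E(K, BD) = 51; 8F ⊕ 51 = DE.
P[2]: S = E(K, 51) = E5; 56 ⊕ E5 = B3.
P[3]: S = E(K, E5) = 79; 51 ⊕ 79 = 28.

P[1] = DE, P[2] = B3, P[3] = 28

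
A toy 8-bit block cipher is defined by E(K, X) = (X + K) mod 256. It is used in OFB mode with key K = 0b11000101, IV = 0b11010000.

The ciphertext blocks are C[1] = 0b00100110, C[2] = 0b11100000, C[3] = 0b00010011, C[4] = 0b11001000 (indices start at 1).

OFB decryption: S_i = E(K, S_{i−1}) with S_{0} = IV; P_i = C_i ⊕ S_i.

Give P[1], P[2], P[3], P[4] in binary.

P[1]: S = E(K, 0b11010000) = 0b10010101; 0b00100110 ⊕ 0b10010101 = 0b10110011.
P[2]: S = E(K, 0b10010101) = 0b01011010; 0b11100000 ⊕ 0b01011010 = 0b10111010.
P[3]: S = E(K, 0b01011010) = 0b00011111; 0b00010011 ⊕ 0b00011111 = 0b00001100.
P[4]: S = E(K, 0b00011111) = 0b11100100; 0b11001000 ⊕ 0b11100100 = 0b00101100.

P[1] = 0b10110011, P[2] = 0b10111010, P[3] = 0b00001100, P[4] = 0b00101100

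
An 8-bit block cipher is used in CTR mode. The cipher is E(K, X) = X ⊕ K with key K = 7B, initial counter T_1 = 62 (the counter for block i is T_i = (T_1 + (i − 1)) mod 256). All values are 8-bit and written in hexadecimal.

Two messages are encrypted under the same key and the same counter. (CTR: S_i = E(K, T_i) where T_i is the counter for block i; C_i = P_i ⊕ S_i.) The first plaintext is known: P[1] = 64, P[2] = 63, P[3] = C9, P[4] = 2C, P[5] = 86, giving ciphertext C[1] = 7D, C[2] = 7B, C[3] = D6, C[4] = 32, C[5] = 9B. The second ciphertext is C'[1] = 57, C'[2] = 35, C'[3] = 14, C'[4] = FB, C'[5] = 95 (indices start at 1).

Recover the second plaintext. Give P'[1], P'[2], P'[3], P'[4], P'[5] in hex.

P'[1] = 4E, P'[2] = 2D, P'[3] = 0B, P'[4] = E5, P'[5] = 88

In CTR with a reused counter, both messages share the same keystream S_i, so C_i ⊕ C'_i = P_i ⊕ P'_i and thus P'_i = P_i ⊕ C_i ⊕ C'_i.
P'[1]: 64 ⊕ 7D ⊕ 57 = 4E.
P'[2]: 63 ⊕ 7B ⊕ 35 = 2D.
P'[3]: C9 ⊕ D6 ⊕ 14 = 0B.
P'[4]: 2C ⊕ 32 ⊕ FB = E5.
P'[5]: 86 ⊕ 9B ⊕ 95 = 88.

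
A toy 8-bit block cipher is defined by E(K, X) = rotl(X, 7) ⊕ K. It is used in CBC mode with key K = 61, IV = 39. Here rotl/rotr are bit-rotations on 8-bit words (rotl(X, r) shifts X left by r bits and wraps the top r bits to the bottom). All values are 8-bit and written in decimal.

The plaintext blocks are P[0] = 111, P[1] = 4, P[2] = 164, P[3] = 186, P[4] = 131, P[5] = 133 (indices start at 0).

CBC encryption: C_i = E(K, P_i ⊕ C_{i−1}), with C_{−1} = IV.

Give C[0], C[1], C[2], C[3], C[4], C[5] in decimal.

C[0] = 25, C[1] = 179, C[2] = 182, C[3] = 59, C[4] = 97, C[5] = 79

C[0]: P[0] ⊕ 39 = 72; E(K, 72) = 25.
C[1]: P[1] ⊕ 25 = 29; E(K, 29) = 179.
C[2]: P[2] ⊕ 179 = 23; E(K, 23) = 182.
C[3]: P[3] ⊕ 182 = 12; E(K, 12) = 59.
C[4]: P[4] ⊕ 59 = 184; E(K, 184) = 97.
C[5]: P[5] ⊕ 97 = 228; E(K, 228) = 79.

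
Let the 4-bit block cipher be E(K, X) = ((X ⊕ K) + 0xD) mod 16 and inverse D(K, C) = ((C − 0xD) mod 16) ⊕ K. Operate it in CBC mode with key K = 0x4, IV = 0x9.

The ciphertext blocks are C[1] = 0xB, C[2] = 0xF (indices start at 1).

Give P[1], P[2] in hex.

CBC decryption: P_i = D(K, C_i) ⊕ C_{i−1}, with C_{0} = IV.
P[1]: D(K, 0xB) = 0xA; 0xA ⊕ 0x9 = 0x3.
P[2]: D(K, 0xF) = 0x6; 0x6 ⊕ 0xB = 0xD.

P[1] = 0x3, P[2] = 0xD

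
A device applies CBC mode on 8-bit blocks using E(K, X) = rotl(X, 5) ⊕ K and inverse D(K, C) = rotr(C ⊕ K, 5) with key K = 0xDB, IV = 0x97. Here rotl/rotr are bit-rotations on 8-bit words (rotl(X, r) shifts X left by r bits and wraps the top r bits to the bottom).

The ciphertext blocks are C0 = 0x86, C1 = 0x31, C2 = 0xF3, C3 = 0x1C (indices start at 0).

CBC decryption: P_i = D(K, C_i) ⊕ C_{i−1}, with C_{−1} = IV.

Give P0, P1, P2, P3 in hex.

P0 = 0x7D, P1 = 0xD1, P2 = 0x70, P3 = 0xCD

P0: D(K, 0x86) = 0xEA; 0xEA ⊕ 0x97 = 0x7D.
P1: D(K, 0x31) = 0x57; 0x57 ⊕ 0x86 = 0xD1.
P2: D(K, 0xF3) = 0x41; 0x41 ⊕ 0x31 = 0x70.
P3: D(K, 0x1C) = 0x3E; 0x3E ⊕ 0xF3 = 0xCD.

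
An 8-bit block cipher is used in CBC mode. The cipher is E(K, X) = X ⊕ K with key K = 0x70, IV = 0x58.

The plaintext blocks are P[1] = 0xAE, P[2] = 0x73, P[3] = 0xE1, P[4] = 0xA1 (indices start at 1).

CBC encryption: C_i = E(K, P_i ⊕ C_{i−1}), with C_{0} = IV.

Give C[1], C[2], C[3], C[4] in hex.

C[1] = 0x86, C[2] = 0x85, C[3] = 0x14, C[4] = 0xC5

C[1]: P[1] ⊕ 0x58 = 0xF6; E(K, 0xF6) = 0x86.
C[2]: P[2] ⊕ 0x86 = 0xF5; E(K, 0xF5) = 0x85.
C[3]: P[3] ⊕ 0x85 = 0x64; E(K, 0x64) = 0x14.
C[4]: P[4] ⊕ 0x14 = 0xB5; E(K, 0xB5) = 0xC5.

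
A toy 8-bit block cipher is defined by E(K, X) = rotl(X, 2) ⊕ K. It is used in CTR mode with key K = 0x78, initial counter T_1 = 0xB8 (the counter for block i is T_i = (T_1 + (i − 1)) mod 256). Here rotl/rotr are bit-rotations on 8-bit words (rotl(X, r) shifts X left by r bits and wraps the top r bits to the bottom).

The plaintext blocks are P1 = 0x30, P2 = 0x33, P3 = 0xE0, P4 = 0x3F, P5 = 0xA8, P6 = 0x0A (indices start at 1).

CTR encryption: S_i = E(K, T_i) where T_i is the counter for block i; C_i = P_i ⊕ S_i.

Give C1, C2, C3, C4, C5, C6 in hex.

C1 = 0xAA, C2 = 0xAD, C3 = 0x72, C4 = 0xA9, C5 = 0x22, C6 = 0x84

C1: T = 0xB8, S = E(K, T) = 0x9A; 0x30 ⊕ 0x9A = 0xAA.
C2: T = 0xB9, S = E(K, T) = 0x9E; 0x33 ⊕ 0x9E = 0xAD.
C3: T = 0xBA, S = E(K, T) = 0x92; 0xE0 ⊕ 0x92 = 0x72.
C4: T = 0xBB, S = E(K, T) = 0x96; 0x3F ⊕ 0x96 = 0xA9.
C5: T = 0xBC, S = E(K, T) = 0x8A; 0xA8 ⊕ 0x8A = 0x22.
C6: T = 0xBD, S = E(K, T) = 0x8E; 0x0A ⊕ 0x8E = 0x84.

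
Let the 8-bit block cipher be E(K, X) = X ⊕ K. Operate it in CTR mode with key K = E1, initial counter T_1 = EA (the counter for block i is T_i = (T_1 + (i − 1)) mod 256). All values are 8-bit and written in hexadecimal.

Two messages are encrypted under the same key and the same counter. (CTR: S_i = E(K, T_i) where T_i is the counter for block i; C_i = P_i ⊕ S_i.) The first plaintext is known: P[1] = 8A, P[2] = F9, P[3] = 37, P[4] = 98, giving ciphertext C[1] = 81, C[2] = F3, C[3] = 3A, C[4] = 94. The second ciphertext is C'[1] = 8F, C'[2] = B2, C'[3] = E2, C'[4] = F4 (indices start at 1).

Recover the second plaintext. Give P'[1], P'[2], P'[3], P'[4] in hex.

P'[1] = 84, P'[2] = B8, P'[3] = EF, P'[4] = F8

In CTR with a reused counter, both messages share the same keystream S_i, so C_i ⊕ C'_i = P_i ⊕ P'_i and thus P'_i = P_i ⊕ C_i ⊕ C'_i.
P'[1]: 8A ⊕ 81 ⊕ 8F = 84.
P'[2]: F9 ⊕ F3 ⊕ B2 = B8.
P'[3]: 37 ⊕ 3A ⊕ E2 = EF.
P'[4]: 98 ⊕ 94 ⊕ F4 = F8.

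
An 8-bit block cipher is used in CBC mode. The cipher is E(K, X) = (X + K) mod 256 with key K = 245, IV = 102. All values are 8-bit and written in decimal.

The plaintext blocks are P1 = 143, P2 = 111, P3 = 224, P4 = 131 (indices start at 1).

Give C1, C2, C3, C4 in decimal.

CBC encryption: C_i = E(K, P_i ⊕ C_{i−1}), with C_{0} = IV.
C1: P1 ⊕ 102 = 233; E(K, 233) = 222.
C2: P2 ⊕ 222 = 177; E(K, 177) = 166.
C3: P3 ⊕ 166 = 70; E(K, 70) = 59.
C4: P4 ⊕ 59 = 184; E(K, 184) = 173.

C1 = 222, C2 = 166, C3 = 59, C4 = 173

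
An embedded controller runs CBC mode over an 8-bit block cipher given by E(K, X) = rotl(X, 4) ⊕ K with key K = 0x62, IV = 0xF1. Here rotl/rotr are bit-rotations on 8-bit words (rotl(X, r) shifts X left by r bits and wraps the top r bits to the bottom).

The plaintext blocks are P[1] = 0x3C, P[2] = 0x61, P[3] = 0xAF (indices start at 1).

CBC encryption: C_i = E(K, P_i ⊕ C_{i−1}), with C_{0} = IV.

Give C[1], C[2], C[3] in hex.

C[1] = 0xBE, C[2] = 0x9F, C[3] = 0x61

C[1]: P[1] ⊕ 0xF1 = 0xCD; E(K, 0xCD) = 0xBE.
C[2]: P[2] ⊕ 0xBE = 0xDF; E(K, 0xDF) = 0x9F.
C[3]: P[3] ⊕ 0x9F = 0x30; E(K, 0x30) = 0x61.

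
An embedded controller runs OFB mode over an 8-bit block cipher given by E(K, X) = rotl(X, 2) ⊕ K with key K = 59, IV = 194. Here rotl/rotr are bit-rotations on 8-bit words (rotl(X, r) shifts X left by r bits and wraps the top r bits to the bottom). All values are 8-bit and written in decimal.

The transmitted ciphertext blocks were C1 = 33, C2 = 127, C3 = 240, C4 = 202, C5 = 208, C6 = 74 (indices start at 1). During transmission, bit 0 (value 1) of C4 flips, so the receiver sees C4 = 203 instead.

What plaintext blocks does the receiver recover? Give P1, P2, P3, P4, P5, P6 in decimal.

P1 = 17, P2 = 132, P3 = 36, P4 = 163, P5 = 74, P6 = 27

OFB decryption: S_i = E(K, S_{i−1}) with S_{0} = IV; P_i = C_i ⊕ S_i.
Only C4 changed, to 203. In OFB, a change in C_i flips the same bit in P_i only; the keystream is unaffected. Decrypting the received ciphertext:
P1: S = E(K, 194) = 48; 33 ⊕ 48 = 17.
P2: S = E(K, 48) = 251; 127 ⊕ 251 = 132.
P3: S = E(K, 251) = 212; 240 ⊕ 212 = 36.
P4: S = E(K, 212) = 104; 203 ⊕ 104 = 163.
P5: S = E(K, 104) = 154; 208 ⊕ 154 = 74.
P6: S = E(K, 154) = 81; 74 ⊕ 81 = 27.
Blocks that differ from the original plaintext: P4.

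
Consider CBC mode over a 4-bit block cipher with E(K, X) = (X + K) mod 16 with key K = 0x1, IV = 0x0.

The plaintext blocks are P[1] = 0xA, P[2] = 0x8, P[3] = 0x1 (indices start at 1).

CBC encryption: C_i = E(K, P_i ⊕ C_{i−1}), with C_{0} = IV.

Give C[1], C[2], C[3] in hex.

C[1]: P[1] ⊕ 0x0 = 0xA; E(K, 0xA) = 0xB.
C[2]: P[2] ⊕ 0xB = 0x3; E(K, 0x3) = 0x4.
C[3]: P[3] ⊕ 0x4 = 0x5; E(K, 0x5) = 0x6.

C[1] = 0xB, C[2] = 0x4, C[3] = 0x6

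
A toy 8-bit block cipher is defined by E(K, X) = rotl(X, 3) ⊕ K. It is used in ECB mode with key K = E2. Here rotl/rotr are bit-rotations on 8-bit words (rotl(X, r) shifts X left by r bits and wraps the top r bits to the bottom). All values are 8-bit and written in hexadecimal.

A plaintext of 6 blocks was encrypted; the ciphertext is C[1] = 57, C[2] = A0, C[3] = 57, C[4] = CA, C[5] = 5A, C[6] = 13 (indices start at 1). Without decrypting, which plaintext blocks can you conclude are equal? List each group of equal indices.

ECB encrypts each block independently with the same key, so equal ciphertext blocks imply equal plaintext blocks.
C[1] = C[3] = 57, so P[1] = P[3].

P[1] = P[3]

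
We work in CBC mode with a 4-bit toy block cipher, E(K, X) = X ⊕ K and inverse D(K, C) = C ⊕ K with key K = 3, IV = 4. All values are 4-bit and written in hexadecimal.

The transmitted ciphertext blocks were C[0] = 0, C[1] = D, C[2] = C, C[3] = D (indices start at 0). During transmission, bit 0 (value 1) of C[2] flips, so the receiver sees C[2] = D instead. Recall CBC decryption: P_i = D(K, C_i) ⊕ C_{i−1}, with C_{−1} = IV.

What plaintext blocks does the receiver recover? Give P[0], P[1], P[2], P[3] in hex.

Only C[2] changed, to D. In CBC, a change in C_i garbles P_i and flips the same bit in P_{i+1}. Decrypting the received ciphertext:
P[0]: D(K, 0) = 3; 3 ⊕ 4 = 7.
P[1]: D(K, D) = E; E ⊕ 0 = E.
P[2]: D(K, D) = E; E ⊕ D = 3.
P[3]: D(K, D) = E; E ⊕ D = 3.
Blocks that differ from the original plaintext: P[2], P[3].

P[0] = 7, P[1] = E, P[2] = 3, P[3] = 3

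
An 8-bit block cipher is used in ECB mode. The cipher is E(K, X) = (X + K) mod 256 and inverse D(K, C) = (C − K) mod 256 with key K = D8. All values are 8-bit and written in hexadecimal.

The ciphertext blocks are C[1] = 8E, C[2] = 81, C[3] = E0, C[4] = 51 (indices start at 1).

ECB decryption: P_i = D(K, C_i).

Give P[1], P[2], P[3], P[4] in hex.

P[1] = B6, P[2] = A9, P[3] = 08, P[4] = 79

P[1]: D(K, 8E) = B6.
P[2]: D(K, 81) = A9.
P[3]: D(K, E0) = 08.
P[4]: D(K, 51) = 79.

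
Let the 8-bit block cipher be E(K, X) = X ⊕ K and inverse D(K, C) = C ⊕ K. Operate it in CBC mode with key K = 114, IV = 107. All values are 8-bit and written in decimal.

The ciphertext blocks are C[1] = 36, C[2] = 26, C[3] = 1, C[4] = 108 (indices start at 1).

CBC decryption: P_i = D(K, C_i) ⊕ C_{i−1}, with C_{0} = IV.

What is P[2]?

P[2]: D(K, 26) = 104; 104 ⊕ 36 = 76.

P[2] = 76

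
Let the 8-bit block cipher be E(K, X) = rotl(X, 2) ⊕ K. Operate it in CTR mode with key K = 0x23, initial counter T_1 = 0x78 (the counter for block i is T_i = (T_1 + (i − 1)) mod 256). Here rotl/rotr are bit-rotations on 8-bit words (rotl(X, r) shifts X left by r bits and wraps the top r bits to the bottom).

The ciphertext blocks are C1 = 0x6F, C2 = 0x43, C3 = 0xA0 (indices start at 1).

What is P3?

CTR decryption: S_i = E(K, T_i) where T_i is the counter for block i; P_i = C_i ⊕ S_i.
P3: T = 0x7A, S = E(K, T) = 0xCA; 0xA0 ⊕ 0xCA = 0x6A.

P3 = 0x6A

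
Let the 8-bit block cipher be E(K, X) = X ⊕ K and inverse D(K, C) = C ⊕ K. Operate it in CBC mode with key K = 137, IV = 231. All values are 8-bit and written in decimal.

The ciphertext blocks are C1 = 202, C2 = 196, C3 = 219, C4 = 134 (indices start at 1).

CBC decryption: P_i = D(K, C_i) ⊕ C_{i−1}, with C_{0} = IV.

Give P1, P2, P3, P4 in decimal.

P1 = 164, P2 = 135, P3 = 150, P4 = 212

P1: D(K, 202) = 67; 67 ⊕ 231 = 164.
P2: D(K, 196) = 77; 77 ⊕ 202 = 135.
P3: D(K, 219) = 82; 82 ⊕ 196 = 150.
P4: D(K, 134) = 15; 15 ⊕ 219 = 212.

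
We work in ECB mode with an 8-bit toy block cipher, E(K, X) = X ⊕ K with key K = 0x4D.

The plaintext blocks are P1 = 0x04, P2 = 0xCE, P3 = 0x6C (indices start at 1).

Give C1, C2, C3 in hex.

ECB encryption: C_i = E(K, P_i).
C1: E(K, 0x04) = 0x49.
C2: E(K, 0xCE) = 0x83.
C3: E(K, 0x6C) = 0x21.

C1 = 0x49, C2 = 0x83, C3 = 0x21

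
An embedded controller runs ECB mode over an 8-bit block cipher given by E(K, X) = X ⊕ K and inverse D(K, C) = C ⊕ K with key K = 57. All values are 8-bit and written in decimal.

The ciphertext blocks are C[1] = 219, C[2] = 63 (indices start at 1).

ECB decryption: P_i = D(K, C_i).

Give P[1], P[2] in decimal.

P[1] = 226, P[2] = 6

P[1]: D(K, 219) = 226.
P[2]: D(K, 63) = 6.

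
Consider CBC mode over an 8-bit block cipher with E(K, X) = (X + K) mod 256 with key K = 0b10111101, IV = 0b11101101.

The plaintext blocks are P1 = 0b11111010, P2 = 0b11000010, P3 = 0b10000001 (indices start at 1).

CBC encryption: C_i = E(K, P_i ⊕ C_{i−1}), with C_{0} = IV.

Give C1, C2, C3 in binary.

C1 = 0b11010100, C2 = 0b11010011, C3 = 0b00001111

C1: P1 ⊕ 0b11101101 = 0b00010111; E(K, 0b00010111) = 0b11010100.
C2: P2 ⊕ 0b11010100 = 0b00010110; E(K, 0b00010110) = 0b11010011.
C3: P3 ⊕ 0b11010011 = 0b01010010; E(K, 0b01010010) = 0b00001111.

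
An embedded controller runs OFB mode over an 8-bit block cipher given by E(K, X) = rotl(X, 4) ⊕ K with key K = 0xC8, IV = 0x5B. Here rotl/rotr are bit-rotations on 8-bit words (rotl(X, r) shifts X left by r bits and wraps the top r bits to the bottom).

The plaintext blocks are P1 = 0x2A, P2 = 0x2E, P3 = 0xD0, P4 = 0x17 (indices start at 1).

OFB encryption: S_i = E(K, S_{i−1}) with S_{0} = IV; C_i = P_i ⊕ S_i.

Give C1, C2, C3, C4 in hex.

C1: S = E(K, 0x5B) = 0x7D; 0x2A ⊕ 0x7D = 0x57.
C2: S = E(K, 0x7D) = 0x1F; 0x2E ⊕ 0x1F = 0x31.
C3: S = E(K, 0x1F) = 0x39; 0xD0 ⊕ 0x39 = 0xE9.
C4: S = E(K, 0x39) = 0x5B; 0x17 ⊕ 0x5B = 0x4C.

C1 = 0x57, C2 = 0x31, C3 = 0xE9, C4 = 0x4C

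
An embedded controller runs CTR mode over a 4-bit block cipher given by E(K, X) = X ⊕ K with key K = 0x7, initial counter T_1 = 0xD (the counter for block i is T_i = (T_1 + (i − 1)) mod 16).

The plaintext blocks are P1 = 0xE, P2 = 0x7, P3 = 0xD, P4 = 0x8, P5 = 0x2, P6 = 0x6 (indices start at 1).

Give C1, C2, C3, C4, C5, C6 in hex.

C1 = 0x4, C2 = 0xE, C3 = 0x5, C4 = 0xF, C5 = 0x4, C6 = 0x3

CTR encryption: S_i = E(K, T_i) where T_i is the counter for block i; C_i = P_i ⊕ S_i.
C1: T = 0xD, S = E(K, T) = 0xA; 0xE ⊕ 0xA = 0x4.
C2: T = 0xE, S = E(K, T) = 0x9; 0x7 ⊕ 0x9 = 0xE.
C3: T = 0xF, S = E(K, T) = 0x8; 0xD ⊕ 0x8 = 0x5.
C4: T = 0x0, S = E(K, T) = 0x7; 0x8 ⊕ 0x7 = 0xF.
C5: T = 0x1, S = E(K, T) = 0x6; 0x2 ⊕ 0x6 = 0x4.
C6: T = 0x2, S = E(K, T) = 0x5; 0x6 ⊕ 0x5 = 0x3.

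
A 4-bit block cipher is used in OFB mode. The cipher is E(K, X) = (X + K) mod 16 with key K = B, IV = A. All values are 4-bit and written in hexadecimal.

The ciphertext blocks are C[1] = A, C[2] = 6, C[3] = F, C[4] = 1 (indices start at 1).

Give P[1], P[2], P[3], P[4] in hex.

OFB decryption: S_i = E(K, S_{i−1}) with S_{0} = IV; P_i = C_i ⊕ S_i.
P[1]: S = E(K, A) = 5; A ⊕ 5 = F.
P[2]: S = E(K, 5) = 0; 6 ⊕ 0 = 6.
P[3]: S = E(K, 0) = B; F ⊕ B = 4.
P[4]: S = E(K, B) = 6; 1 ⊕ 6 = 7.

P[1] = F, P[2] = 6, P[3] = 4, P[4] = 7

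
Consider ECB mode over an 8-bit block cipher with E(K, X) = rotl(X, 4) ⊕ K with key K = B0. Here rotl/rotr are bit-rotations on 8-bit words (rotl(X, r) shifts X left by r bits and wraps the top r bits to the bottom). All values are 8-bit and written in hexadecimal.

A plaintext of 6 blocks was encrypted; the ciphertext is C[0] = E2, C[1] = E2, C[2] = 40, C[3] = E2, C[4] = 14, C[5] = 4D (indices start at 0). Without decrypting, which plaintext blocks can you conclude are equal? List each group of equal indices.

ECB encrypts each block independently with the same key, so equal ciphertext blocks imply equal plaintext blocks.
C[0] = C[1] = C[3] = E2, so P[0] = P[1] = P[3].

P[0] = P[1] = P[3]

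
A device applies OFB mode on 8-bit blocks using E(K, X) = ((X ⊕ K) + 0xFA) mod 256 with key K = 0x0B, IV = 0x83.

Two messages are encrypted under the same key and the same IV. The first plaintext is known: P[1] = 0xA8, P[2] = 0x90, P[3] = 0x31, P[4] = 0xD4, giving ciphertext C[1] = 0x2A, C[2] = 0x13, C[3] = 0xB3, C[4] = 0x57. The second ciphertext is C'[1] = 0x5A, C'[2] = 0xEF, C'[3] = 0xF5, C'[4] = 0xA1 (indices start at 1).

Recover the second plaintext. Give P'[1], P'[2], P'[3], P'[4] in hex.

In OFB with a reused IV, both messages share the same keystream S_i, so C_i ⊕ C'_i = P_i ⊕ P'_i and thus P'_i = P_i ⊕ C_i ⊕ C'_i.
P'[1]: 0xA8 ⊕ 0x2A ⊕ 0x5A = 0xD8.
P'[2]: 0x90 ⊕ 0x13 ⊕ 0xEF = 0x6C.
P'[3]: 0x31 ⊕ 0xB3 ⊕ 0xF5 = 0x77.
P'[4]: 0xD4 ⊕ 0x57 ⊕ 0xA1 = 0x22.

P'[1] = 0xD8, P'[2] = 0x6C, P'[3] = 0x77, P'[4] = 0x22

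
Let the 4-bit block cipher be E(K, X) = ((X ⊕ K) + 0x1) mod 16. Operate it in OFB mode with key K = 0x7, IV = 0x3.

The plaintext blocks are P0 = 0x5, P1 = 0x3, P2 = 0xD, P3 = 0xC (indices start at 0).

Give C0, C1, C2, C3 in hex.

C0 = 0x0, C1 = 0x0, C2 = 0x8, C3 = 0xF

OFB encryption: S_i = E(K, S_{i−1}) with S_{−1} = IV; C_i = P_i ⊕ S_i.
C0: S = E(K, 0x3) = 0x5; 0x5 ⊕ 0x5 = 0x0.
C1: S = E(K, 0x5) = 0x3; 0x3 ⊕ 0x3 = 0x0.
C2: S = E(K, 0x3) = 0x5; 0xD ⊕ 0x5 = 0x8.
C3: S = E(K, 0x5) = 0x3; 0xC ⊕ 0x3 = 0xF.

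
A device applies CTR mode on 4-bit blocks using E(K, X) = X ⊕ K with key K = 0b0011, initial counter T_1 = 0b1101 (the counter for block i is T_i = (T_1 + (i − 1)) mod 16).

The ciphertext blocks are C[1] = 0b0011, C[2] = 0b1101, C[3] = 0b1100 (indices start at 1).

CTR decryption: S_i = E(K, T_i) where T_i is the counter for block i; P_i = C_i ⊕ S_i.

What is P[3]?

P[3]: T = 0b1111, S = E(K, T) = 0b1100; 0b1100 ⊕ 0b1100 = 0b0000.

P[3] = 0b0000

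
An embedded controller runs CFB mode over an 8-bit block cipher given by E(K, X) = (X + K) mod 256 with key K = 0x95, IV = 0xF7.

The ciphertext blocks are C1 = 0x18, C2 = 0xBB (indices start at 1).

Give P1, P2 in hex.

CFB decryption: P_i = C_i ⊕ E(K, C_{i−1}), with C_{0} = IV.
P1: E(K, 0xF7) = 0x8C; 0x18 ⊕ 0x8C = 0x94.
P2: E(K, 0x18) = 0xAD; 0xBB ⊕ 0xAD = 0x16.

P1 = 0x94, P2 = 0x16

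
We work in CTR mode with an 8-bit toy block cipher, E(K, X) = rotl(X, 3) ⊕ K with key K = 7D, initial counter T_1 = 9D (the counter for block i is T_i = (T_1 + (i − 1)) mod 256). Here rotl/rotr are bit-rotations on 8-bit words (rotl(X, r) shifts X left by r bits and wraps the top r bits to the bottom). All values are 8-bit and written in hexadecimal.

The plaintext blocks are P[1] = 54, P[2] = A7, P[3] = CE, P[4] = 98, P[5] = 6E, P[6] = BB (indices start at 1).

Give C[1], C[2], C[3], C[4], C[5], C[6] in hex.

CTR encryption: S_i = E(K, T_i) where T_i is the counter for block i; C_i = P_i ⊕ S_i.
C[1]: T = 9D, S = E(K, T) = 91; 54 ⊕ 91 = C5.
C[2]: T = 9E, S = E(K, T) = 89; A7 ⊕ 89 = 2E.
C[3]: T = 9F, S = E(K, T) = 81; CE ⊕ 81 = 4F.
C[4]: T = A0, S = E(K, T) = 78; 98 ⊕ 78 = E0.
C[5]: T = A1, S = E(K, T) = 70; 6E ⊕ 70 = 1E.
C[6]: T = A2, S = E(K, T) = 68; BB ⊕ 68 = D3.

C[1] = C5, C[2] = 2E, C[3] = 4F, C[4] = E0, C[5] = 1E, C[6] = D3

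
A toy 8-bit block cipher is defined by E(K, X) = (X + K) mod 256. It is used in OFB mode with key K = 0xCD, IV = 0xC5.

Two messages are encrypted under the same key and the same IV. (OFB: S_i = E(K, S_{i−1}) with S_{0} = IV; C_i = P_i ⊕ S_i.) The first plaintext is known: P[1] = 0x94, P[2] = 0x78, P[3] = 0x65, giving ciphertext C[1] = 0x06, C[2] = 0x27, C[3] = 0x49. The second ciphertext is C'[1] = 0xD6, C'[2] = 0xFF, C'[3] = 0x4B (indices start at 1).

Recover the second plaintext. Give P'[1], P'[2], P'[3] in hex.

In OFB with a reused IV, both messages share the same keystream S_i, so C_i ⊕ C'_i = P_i ⊕ P'_i and thus P'_i = P_i ⊕ C_i ⊕ C'_i.
P'[1]: 0x94 ⊕ 0x06 ⊕ 0xD6 = 0x44.
P'[2]: 0x78 ⊕ 0x27 ⊕ 0xFF = 0xA0.
P'[3]: 0x65 ⊕ 0x49 ⊕ 0x4B = 0x67.

P'[1] = 0x44, P'[2] = 0xA0, P'[3] = 0x67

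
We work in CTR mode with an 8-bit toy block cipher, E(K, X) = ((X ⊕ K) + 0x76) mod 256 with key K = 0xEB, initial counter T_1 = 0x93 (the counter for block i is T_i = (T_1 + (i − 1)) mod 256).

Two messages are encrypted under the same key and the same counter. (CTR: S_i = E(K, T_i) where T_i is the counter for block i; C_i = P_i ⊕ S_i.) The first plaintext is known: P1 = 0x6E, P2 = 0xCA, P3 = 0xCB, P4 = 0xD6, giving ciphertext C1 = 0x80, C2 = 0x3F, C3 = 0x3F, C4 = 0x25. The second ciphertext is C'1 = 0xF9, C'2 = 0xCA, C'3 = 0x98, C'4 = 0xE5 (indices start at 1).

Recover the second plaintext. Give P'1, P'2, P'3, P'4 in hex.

In CTR with a reused counter, both messages share the same keystream S_i, so C_i ⊕ C'_i = P_i ⊕ P'_i and thus P'_i = P_i ⊕ C_i ⊕ C'_i.
P'1: 0x6E ⊕ 0x80 ⊕ 0xF9 = 0x17.
P'2: 0xCA ⊕ 0x3F ⊕ 0xCA = 0x3F.
P'3: 0xCB ⊕ 0x3F ⊕ 0x98 = 0x6C.
P'4: 0xD6 ⊕ 0x25 ⊕ 0xE5 = 0x16.

P'1 = 0x17, P'2 = 0x3F, P'3 = 0x6C, P'4 = 0x16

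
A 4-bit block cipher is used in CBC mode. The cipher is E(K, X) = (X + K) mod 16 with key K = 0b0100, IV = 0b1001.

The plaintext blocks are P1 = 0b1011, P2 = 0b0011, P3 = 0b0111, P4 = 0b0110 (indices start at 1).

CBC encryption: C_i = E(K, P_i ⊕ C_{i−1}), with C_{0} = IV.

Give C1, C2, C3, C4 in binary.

C1: P1 ⊕ 0b1001 = 0b0010; E(K, 0b0010) = 0b0110.
C2: P2 ⊕ 0b0110 = 0b0101; E(K, 0b0101) = 0b1001.
C3: P3 ⊕ 0b1001 = 0b1110; E(K, 0b1110) = 0b0010.
C4: P4 ⊕ 0b0010 = 0b0100; E(K, 0b0100) = 0b1000.

C1 = 0b0110, C2 = 0b1001, C3 = 0b0010, C4 = 0b1000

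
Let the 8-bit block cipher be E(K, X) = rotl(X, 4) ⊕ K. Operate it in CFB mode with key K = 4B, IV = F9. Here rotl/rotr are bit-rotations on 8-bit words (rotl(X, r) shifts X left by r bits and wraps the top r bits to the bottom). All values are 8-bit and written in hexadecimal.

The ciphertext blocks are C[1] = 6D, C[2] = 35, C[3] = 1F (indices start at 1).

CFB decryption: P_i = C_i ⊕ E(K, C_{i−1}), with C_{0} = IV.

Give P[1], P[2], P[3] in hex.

P[1] = B9, P[2] = A8, P[3] = 07

P[1]: E(K, F9) = D4; 6D ⊕ D4 = B9.
P[2]: E(K, 6D) = 9D; 35 ⊕ 9D = A8.
P[3]: E(K, 35) = 18; 1F ⊕ 18 = 07.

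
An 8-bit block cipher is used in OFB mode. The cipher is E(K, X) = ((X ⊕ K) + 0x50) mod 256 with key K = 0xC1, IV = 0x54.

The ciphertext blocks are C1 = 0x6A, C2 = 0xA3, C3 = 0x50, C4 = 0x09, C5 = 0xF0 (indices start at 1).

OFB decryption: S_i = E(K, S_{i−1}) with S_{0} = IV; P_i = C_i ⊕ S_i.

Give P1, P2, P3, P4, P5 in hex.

P1: S = E(K, 0x54) = 0xE5; 0x6A ⊕ 0xE5 = 0x8F.
P2: S = E(K, 0xE5) = 0x74; 0xA3 ⊕ 0x74 = 0xD7.
P3: S = E(K, 0x74) = 0x05; 0x50 ⊕ 0x05 = 0x55.
P4: S = E(K, 0x05) = 0x14; 0x09 ⊕ 0x14 = 0x1D.
P5: S = E(K, 0x14) = 0x25; 0xF0 ⊕ 0x25 = 0xD5.

P1 = 0x8F, P2 = 0xD7, P3 = 0x55, P4 = 0x1D, P5 = 0xD5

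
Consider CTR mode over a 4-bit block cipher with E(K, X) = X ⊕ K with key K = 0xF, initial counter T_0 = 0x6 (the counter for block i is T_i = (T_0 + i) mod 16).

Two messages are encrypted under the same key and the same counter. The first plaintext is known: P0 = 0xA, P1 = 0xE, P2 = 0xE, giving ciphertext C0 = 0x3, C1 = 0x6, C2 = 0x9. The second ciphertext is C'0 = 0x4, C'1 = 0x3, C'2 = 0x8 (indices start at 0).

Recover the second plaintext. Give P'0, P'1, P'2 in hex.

P'0 = 0xD, P'1 = 0xB, P'2 = 0xF

In CTR with a reused counter, both messages share the same keystream S_i, so C_i ⊕ C'_i = P_i ⊕ P'_i and thus P'_i = P_i ⊕ C_i ⊕ C'_i.
P'0: 0xA ⊕ 0x3 ⊕ 0x4 = 0xD.
P'1: 0xE ⊕ 0x6 ⊕ 0x3 = 0xB.
P'2: 0xE ⊕ 0x9 ⊕ 0x8 = 0xF.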